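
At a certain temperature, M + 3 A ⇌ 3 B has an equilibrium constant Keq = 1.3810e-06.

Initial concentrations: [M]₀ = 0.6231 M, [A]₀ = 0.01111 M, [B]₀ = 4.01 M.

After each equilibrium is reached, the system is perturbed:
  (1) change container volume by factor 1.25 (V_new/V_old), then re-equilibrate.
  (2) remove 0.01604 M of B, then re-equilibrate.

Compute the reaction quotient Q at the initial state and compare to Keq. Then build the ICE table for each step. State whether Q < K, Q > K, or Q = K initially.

Q₀ = 7.5463e+07 vs Keq = 1.3810e-06 ⇒ Q>K, reverse
Step 1:
                   M          A          B
  init        0.6231    0.01111       4.01
  Δ            1.318      3.955     -3.955
  eq           1.941      3.966     0.0551
  solve Keq expr → x = -1.318; check Q = 1.3810e-06
Then change container volume by factor 1.25 (V_new/V_old).
Step 2:
                   M          A          B
  init         1.553      3.173    0.04408
  Δ         0.001037    0.00311   -0.00311
  eq           1.554      3.176    0.04097
  solve Keq expr → x = -0.001037; check Q = 1.3810e-06
Then remove 0.01604 M of B.
Step 3:
                   M          A          B
  init         1.554      3.176    0.02493
  Δ        -0.005263   -0.01579    0.01579
  eq           1.549       3.16    0.04072
  solve Keq expr → x = 0.005263; check Q = 1.3810e-06

Q₀ = 7.5463e+07; Q > K (proceeds reverse)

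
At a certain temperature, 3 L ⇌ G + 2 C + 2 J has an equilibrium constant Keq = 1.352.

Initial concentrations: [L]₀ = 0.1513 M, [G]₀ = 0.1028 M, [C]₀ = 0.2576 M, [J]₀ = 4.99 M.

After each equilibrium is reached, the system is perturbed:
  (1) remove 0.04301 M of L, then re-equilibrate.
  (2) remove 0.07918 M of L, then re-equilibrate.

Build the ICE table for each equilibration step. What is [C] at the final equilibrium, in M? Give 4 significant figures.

[C]_eq = 0.1285 M

Q₀ = 49.04 vs Keq = 1.352 ⇒ Q>K, reverse
Step 1:
                   L          G          C          J
  Initial     0.1513     0.1028     0.2576       4.99
  Change      0.1434   -0.04779   -0.09558   -0.09558
  Equil       0.2947    0.05501      0.162      4.894
  solve Keq expr → x = -0.04779; check Q = 1.352
Then remove 0.04301 M of L.
Step 2:
                   L          G          C          J
  Initial     0.2517    0.05501      0.162      4.894
  Change      0.0177  -0.005899    -0.0118    -0.0118
  Equil       0.2694    0.04911     0.1502      4.883
  solve Keq expr → x = -0.005899; check Q = 1.352
Then remove 0.07918 M of L.
Step 3:
                   L          G          C          J
  Initial     0.1902    0.04911     0.1502      4.883
  Change     0.03254   -0.01085   -0.02169   -0.02169
  Equil       0.2227    0.03826     0.1285      4.861
  solve Keq expr → x = -0.01085; check Q = 1.352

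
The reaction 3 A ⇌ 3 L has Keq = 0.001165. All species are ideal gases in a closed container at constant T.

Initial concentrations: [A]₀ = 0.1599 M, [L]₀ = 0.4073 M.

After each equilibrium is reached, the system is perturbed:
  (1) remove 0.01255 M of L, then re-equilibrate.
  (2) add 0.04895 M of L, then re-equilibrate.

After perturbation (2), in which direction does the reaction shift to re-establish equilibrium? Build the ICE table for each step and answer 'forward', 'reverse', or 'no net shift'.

Q₀ = 16.53 vs Keq = 0.001165 ⇒ Q>K, reverse
Step 1:
                   A          L
  I           0.1599     0.4073
  C           0.3533    -0.3533
  E           0.5132      0.054
  solve Keq expr → x = -0.1178; check Q = 0.001165
Then remove 0.01255 M of L.
Step 2:
                   A          L
  I           0.5132    0.04145
  C         -0.01136    0.01136
  E           0.5018    0.05281
  solve Keq expr → x = 0.003785; check Q = 0.001165
Then add 0.04895 M of L.
Step 3:
                   A          L
  I           0.5018     0.1018
  C          0.04429   -0.04429
  E           0.5461    0.05747
  solve Keq expr → x = -0.01476; check Q = 0.001165

Direction: reverse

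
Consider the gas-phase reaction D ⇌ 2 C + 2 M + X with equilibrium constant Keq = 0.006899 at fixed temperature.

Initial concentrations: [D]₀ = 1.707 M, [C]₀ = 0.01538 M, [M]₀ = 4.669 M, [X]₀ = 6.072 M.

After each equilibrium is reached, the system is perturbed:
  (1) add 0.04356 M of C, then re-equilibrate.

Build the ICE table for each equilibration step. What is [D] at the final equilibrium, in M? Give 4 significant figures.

[D]_eq = 1.732 M

Q₀ = 0.01834 vs Keq = 0.006899 ⇒ Q>K, reverse
Step 1:
                    D           C           M           X
  init          1.707     0.01538       4.669       6.072
  Δ          0.002963   -0.005925   -0.005925   -0.002963
  eq             1.71    0.009455       4.663       6.069
  solve Keq expr → x = -0.002963; check Q = 0.006899
Then add 0.04356 M of C.
Step 2:
                    D           C           M           X
  init           1.71     0.05301       4.663       6.069
  Δ            0.0217    -0.04339    -0.04339     -0.0217
  eq            1.732    0.009621        4.62       6.047
  solve Keq expr → x = -0.0217; check Q = 0.006899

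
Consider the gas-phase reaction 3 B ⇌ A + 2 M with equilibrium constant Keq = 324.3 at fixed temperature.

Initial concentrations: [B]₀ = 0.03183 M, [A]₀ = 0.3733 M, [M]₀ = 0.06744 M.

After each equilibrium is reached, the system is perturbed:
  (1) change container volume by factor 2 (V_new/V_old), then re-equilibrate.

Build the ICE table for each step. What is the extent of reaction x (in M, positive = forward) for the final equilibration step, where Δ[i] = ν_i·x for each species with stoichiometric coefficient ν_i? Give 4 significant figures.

Q₀ = 52.65 vs Keq = 324.3 ⇒ Q<K, forward
Step 1:
                   B          A          M
  I          0.03183     0.3733    0.06744
  C         -0.01294   0.004314   0.008628
  E          0.01889     0.3776    0.07607
  solve Keq expr → x = 0.004314; check Q = 324.3
Then change container volume by factor 2 (V_new/V_old).
Step 2:
                   B          A          M
  I         0.009444     0.1888    0.03803
  C                0          0          0
  E         0.009444     0.1888    0.03803
  solve Keq expr → x = 0; check Q = 324.3

x = 0 M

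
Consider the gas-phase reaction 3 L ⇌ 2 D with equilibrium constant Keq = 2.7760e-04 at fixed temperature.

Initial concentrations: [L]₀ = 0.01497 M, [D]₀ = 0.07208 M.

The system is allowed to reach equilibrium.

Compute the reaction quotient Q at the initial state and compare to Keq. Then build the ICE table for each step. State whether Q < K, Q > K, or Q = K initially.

Q₀ = 1549 vs Keq = 2.7760e-04 ⇒ Q>K, reverse
Step 1:
                   L          D
  init       0.01497    0.07208
  Δ           0.1071   -0.07137
  eq           0.122 7.1020e-04
  solve Keq expr → x = -0.03568; check Q = 2.7760e-04

Q₀ = 1549; Q > K (proceeds reverse)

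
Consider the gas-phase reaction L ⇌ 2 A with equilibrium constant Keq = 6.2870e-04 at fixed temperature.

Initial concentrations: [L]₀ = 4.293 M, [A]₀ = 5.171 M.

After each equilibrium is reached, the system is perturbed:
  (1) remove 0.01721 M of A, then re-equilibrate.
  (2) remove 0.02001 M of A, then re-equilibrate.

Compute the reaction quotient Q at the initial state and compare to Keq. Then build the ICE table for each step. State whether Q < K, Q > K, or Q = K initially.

Q₀ = 6.229; Q > K (proceeds reverse)

Q₀ = 6.229 vs Keq = 6.2870e-04 ⇒ Q>K, reverse
Step 1:
                    L           A
  I             4.293       5.171
  C             2.553      -5.105
  E             6.846      0.0656
  solve Keq expr → x = -2.553; check Q = 6.2870e-04
Then remove 0.01721 M of A.
Step 2:
                    L           A
  I             6.846     0.04839
  C         -0.008584     0.01717
  E             6.837     0.06556
  solve Keq expr → x = 0.008584; check Q = 6.2870e-04
Then remove 0.02001 M of A.
Step 3:
                    L           A
  I             6.837     0.04555
  C         -0.009981     0.01996
  E             6.827     0.06552
  solve Keq expr → x = 0.009981; check Q = 6.2870e-04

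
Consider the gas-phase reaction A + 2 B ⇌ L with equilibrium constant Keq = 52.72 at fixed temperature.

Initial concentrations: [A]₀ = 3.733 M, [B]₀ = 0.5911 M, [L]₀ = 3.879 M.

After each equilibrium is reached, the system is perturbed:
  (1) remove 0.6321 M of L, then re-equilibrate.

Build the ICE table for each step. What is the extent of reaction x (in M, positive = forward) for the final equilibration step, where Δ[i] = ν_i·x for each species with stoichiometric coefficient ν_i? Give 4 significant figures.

x = 0.00586 M

Q₀ = 2.974 vs Keq = 52.72 ⇒ Q<K, forward
Step 1:
                    A           B           L
  Initial       3.733      0.5911       3.879
  Change      -0.2211     -0.4423      0.2211
  Equil         3.512      0.1488         4.1
  solve Keq expr → x = 0.2211; check Q = 52.72
Then remove 0.6321 M of L.
Step 2:
                    A           B           L
  Initial       3.512      0.1488       3.468
  Change     -0.00586    -0.01172     0.00586
  Equil         3.506      0.1371       3.474
  solve Keq expr → x = 0.00586; check Q = 52.72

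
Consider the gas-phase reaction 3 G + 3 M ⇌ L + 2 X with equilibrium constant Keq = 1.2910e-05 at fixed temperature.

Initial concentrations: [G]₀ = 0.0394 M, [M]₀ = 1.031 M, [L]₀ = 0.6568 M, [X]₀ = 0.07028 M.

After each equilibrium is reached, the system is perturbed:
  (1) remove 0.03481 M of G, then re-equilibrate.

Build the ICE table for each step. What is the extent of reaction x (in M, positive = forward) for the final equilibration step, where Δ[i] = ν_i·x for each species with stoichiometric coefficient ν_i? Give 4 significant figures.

x = -5.1045e-05 M

Q₀ = 48.4 vs Keq = 1.2910e-05 ⇒ Q>K, reverse
Step 1:
                   G          M          L          X
  Initial     0.0394      1.031     0.6568    0.07028
  Change       0.105      0.105   -0.03499   -0.06998
  Equil       0.1444      1.136     0.6218 3.0261e-04
  solve Keq expr → x = -0.03499; check Q = 1.2910e-05
Then remove 0.03481 M of G.
Step 2:
                   G          M          L          X
  Initial     0.1096      1.136     0.6218 3.0261e-04
  Change  1.5314e-04 1.5314e-04 -5.1045e-05 -1.0209e-04
  Equil       0.1097      1.136     0.6218 2.0052e-04
  solve Keq expr → x = -5.1045e-05; check Q = 1.2910e-05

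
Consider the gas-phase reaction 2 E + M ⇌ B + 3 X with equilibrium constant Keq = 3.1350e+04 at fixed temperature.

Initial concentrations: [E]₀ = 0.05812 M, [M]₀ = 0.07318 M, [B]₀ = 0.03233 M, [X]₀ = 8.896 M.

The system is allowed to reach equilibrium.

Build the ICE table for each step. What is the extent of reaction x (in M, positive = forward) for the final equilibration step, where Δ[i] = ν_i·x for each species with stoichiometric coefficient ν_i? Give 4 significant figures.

Q₀ = 9.2076e+04 vs Keq = 3.1350e+04 ⇒ Q>K, reverse
Step 1:
                  E         M         B         X
  init      0.05812   0.07318   0.03233     8.896
  Δ         0.01959  0.009795 -0.009795  -0.02938
  eq        0.07771   0.08297   0.02254     8.867
  solve Keq expr → x = -0.009795; check Q = 3.1350e+04

x = -0.009795 M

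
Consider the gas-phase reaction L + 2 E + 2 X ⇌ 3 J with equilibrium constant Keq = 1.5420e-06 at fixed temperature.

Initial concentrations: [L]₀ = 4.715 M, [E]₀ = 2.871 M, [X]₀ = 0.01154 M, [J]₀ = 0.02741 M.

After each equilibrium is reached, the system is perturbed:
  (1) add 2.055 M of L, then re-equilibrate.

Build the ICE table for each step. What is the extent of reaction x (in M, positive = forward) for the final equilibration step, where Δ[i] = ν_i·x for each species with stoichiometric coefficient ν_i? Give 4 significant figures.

x = 1.4301e-04 M

Q₀ = 0.003979 vs Keq = 1.5420e-06 ⇒ Q>K, reverse
Step 1:
                  L         E         X         J
  I           4.715     2.871   0.01154   0.02741
  C        0.007945   0.01589   0.01589  -0.02384
  E           4.723     2.887   0.02743  0.003574
  solve Keq expr → x = -0.007945; check Q = 1.5420e-06
Then add 2.055 M of L.
Step 2:
                  L         E         X         J
  I           6.778     2.887   0.02743  0.003574
  C       -1.4301e-04 -2.8602e-04 -2.8602e-04 4.2903e-04
  E           6.778     2.887   0.02714  0.004003
  solve Keq expr → x = 1.4301e-04; check Q = 1.5420e-06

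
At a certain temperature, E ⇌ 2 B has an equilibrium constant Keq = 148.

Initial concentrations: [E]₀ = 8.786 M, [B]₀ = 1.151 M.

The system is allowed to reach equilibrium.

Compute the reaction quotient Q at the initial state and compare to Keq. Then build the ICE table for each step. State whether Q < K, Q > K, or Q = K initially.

Q₀ = 0.1508 vs Keq = 148 ⇒ Q<K, forward
Step 1:
                    E           B
  init          8.786       1.151
  Δ            -7.166       14.33
  eq             1.62       15.48
  solve Keq expr → x = 7.166; check Q = 148

Q₀ = 0.1508; Q < K (proceeds forward)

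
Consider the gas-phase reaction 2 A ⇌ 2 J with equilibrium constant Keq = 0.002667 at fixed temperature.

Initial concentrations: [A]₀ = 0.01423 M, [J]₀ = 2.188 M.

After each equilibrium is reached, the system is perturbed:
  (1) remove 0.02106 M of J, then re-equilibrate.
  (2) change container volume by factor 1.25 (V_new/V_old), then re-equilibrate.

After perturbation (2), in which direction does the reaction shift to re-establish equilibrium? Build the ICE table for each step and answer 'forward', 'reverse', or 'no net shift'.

Q₀ = 2.3642e+04 vs Keq = 0.002667 ⇒ Q>K, reverse
Step 1:
                  A         J
  Initial   0.01423     2.188
  Change       2.08     -2.08
  Equil       2.094    0.1081
  solve Keq expr → x = -1.04; check Q = 0.002667
Then remove 0.02106 M of J.
Step 2:
                  A         J
  Initial     2.094   0.08708
  Change   -0.02003   0.02003
  Equil       2.074    0.1071
  solve Keq expr → x = 0.01001; check Q = 0.002667
Then change container volume by factor 1.25 (V_new/V_old).
Step 3:
                  A         J
  Initial     1.659   0.08569
  Change          0         0
  Equil       1.659   0.08569
  solve Keq expr → x = 0; check Q = 0.002667

Direction: no net shift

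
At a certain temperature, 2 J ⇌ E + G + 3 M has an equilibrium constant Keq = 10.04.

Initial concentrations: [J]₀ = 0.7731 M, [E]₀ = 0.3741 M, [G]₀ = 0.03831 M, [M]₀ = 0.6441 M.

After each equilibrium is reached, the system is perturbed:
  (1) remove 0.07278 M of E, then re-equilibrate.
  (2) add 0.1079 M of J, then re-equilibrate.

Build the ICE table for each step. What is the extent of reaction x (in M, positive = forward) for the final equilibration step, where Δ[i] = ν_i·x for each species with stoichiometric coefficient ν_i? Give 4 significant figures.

Q₀ = 0.006407 vs Keq = 10.04 ⇒ Q<K, forward
Step 1:
                    J           E           G           M
  I            0.7731      0.3741     0.03831      0.6441
  C           -0.5319       0.266       0.266      0.7979
  E            0.2412      0.6401      0.3043       1.442
  solve Keq expr → x = 0.266; check Q = 10.04
Then remove 0.07278 M of E.
Step 2:
                    J           E           G           M
  I            0.2412      0.5673      0.3043       1.442
  C         -0.008585    0.004292    0.004292     0.01288
  E            0.2326      0.5716      0.3086       1.455
  solve Keq expr → x = 0.004292; check Q = 10.04
Then add 0.1079 M of J.
Step 3:
                    J           E           G           M
  I            0.3405      0.5716      0.3086       1.455
  C          -0.06408     0.03204     0.03204     0.09612
  E            0.2764      0.6036      0.3406       1.551
  solve Keq expr → x = 0.03204; check Q = 10.04

x = 0.03204 M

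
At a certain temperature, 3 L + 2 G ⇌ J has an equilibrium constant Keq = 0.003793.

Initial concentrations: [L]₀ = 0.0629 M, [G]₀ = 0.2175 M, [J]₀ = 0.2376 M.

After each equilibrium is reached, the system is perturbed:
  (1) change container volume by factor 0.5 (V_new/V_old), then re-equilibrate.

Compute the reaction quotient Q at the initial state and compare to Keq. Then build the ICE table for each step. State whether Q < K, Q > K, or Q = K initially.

Q₀ = 2.0183e+04 vs Keq = 0.003793 ⇒ Q>K, reverse
Step 1:
                   L          G          J
  init        0.0629     0.2175     0.2376
  Δ           0.7103     0.4735    -0.2368
  eq          0.7732      0.691 8.3720e-04
  solve Keq expr → x = -0.2368; check Q = 0.003793
Then change container volume by factor 0.5 (V_new/V_old).
Step 2:
                   L          G          J
  init         1.546      1.382   0.001674
  Δ          -0.0619   -0.04126    0.02063
  eq           1.484      1.341    0.02231
  solve Keq expr → x = 0.02063; check Q = 0.003793

Q₀ = 2.0183e+04; Q > K (proceeds reverse)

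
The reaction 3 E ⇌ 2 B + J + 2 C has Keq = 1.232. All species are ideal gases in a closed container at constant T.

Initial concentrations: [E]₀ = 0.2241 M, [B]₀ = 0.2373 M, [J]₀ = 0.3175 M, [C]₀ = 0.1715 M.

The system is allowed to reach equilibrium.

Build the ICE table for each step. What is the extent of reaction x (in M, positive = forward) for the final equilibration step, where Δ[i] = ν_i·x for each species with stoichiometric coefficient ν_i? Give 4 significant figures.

Q₀ = 0.04672 vs Keq = 1.232 ⇒ Q<K, forward
Step 1:
                  E         B         J         C
  I          0.2241    0.2373    0.3175    0.1715
  C         -0.1069   0.07128   0.03564   0.07128
  E          0.1172    0.3086    0.3531    0.2428
  solve Keq expr → x = 0.03564; check Q = 1.232

x = 0.03564 M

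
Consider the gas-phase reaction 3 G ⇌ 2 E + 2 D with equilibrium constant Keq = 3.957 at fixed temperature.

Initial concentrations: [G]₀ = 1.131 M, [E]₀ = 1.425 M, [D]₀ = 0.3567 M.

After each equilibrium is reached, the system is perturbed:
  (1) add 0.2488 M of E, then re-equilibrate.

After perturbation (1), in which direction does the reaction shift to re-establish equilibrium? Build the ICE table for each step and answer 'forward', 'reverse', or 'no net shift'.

Q₀ = 0.1786 vs Keq = 3.957 ⇒ Q<K, forward
Step 1:
                   G          E          D
  init         1.131      1.425     0.3567
  Δ          -0.4463     0.2975     0.2975
  eq          0.6847      1.723     0.6542
  solve Keq expr → x = 0.1488; check Q = 3.957
Then add 0.2488 M of E.
Step 2:
                   G          E          D
  init        0.6847      1.971     0.6542
  Δ          0.03842   -0.02561   -0.02561
  eq          0.7231      1.946     0.6286
  solve Keq expr → x = -0.01281; check Q = 3.957

Direction: reverse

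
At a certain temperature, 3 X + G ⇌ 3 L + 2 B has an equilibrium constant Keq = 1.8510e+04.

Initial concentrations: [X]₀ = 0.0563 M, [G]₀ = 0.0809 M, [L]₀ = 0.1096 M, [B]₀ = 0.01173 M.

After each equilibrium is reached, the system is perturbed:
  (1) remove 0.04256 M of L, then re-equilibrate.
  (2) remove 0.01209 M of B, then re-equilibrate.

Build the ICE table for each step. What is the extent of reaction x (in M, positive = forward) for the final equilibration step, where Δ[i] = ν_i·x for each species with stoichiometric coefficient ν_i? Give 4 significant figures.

x = 8.7146e-05 M

Q₀ = 0.01255 vs Keq = 1.8510e+04 ⇒ Q<K, forward
Step 1:
                    X           G           L           B
  init         0.0563      0.0809      0.1096     0.01173
  Δ          -0.05425    -0.01808     0.05425     0.03616
  eq         0.002055     0.06282      0.1638     0.04789
  solve Keq expr → x = 0.01808; check Q = 1.8510e+04
Then remove 0.04256 M of L.
Step 2:
                    X           G           L           B
  init       0.002055     0.06282      0.1213     0.04789
  Δ       -5.1852e-04 -1.7284e-04  5.1852e-04  3.4568e-04
  eq         0.001536     0.06265      0.1218     0.04824
  solve Keq expr → x = 1.7284e-04; check Q = 1.8510e+04
Then remove 0.01209 M of B.
Step 3:
                    X           G           L           B
  init       0.001536     0.06265      0.1218     0.03615
  Δ       -2.6144e-04 -8.7146e-05  2.6144e-04  1.7429e-04
  eq         0.001275     0.06256      0.1221     0.03632
  solve Keq expr → x = 8.7146e-05; check Q = 1.8510e+04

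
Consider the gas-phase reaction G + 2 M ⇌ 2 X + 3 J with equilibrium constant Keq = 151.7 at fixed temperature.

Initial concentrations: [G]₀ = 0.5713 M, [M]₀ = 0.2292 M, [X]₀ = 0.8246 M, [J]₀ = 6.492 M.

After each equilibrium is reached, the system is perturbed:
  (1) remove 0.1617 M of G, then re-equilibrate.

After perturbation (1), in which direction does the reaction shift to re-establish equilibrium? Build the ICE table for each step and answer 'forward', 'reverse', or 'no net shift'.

Direction: reverse

Q₀ = 6199 vs Keq = 151.7 ⇒ Q>K, reverse
Step 1:
                  G         M         X         J
  init       0.5713    0.2292    0.8246     6.492
  Δ          0.1877    0.3753   -0.3753    -0.563
  eq          0.759    0.6045    0.4493     5.929
  solve Keq expr → x = -0.1877; check Q = 151.7
Then remove 0.1617 M of G.
Step 2:
                  G         M         X         J
  init       0.5973    0.6045    0.4493     5.929
  Δ         0.01273   0.02545  -0.02545  -0.03818
  eq           0.61      0.63    0.4238     5.891
  solve Keq expr → x = -0.01273; check Q = 151.7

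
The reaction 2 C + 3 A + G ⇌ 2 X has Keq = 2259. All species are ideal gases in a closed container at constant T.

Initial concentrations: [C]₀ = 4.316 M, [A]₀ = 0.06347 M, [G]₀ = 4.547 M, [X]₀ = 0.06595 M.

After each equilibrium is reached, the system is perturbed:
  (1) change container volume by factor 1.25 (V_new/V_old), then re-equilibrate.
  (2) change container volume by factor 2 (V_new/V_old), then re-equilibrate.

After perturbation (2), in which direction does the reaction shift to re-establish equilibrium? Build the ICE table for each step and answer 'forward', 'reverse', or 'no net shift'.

Q₀ = 0.2008 vs Keq = 2259 ⇒ Q<K, forward
Step 1:
                   C          A          G          X
  I            4.316    0.06347      4.547    0.06595
  C         -0.03971   -0.05956   -0.01985    0.03971
  E            4.276   0.003908      4.527     0.1057
  solve Keq expr → x = 0.01985; check Q = 2259
Then change container volume by factor 1.25 (V_new/V_old).
Step 2:
                   C          A          G          X
  I            3.421   0.003127      3.622    0.08453
  C       7.0615e-04   0.001059 3.5308e-04 -7.0615e-04
  E            3.422   0.004186      3.622    0.08382
  solve Keq expr → x = -3.5308e-04; check Q = 2259
Then change container volume by factor 2 (V_new/V_old).
Step 3:
                   C          A          G          X
  I            1.711   0.002093      1.811    0.04191
  C         0.002004   0.003006   0.001002  -0.002004
  E            1.713   0.005099      1.812    0.03991
  solve Keq expr → x = -0.001002; check Q = 2259

Direction: reverse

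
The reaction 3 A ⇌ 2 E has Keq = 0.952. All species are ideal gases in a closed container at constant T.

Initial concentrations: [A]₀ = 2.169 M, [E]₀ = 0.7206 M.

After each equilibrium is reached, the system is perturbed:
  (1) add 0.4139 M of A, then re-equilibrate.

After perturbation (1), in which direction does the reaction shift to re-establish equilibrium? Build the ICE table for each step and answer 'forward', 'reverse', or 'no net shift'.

Direction: forward

Q₀ = 0.05089 vs Keq = 0.952 ⇒ Q<K, forward
Step 1:
                  A         E
  Initial     2.169    0.7206
  Change    -0.9322    0.6215
  Equil       1.237     1.342
  solve Keq expr → x = 0.3107; check Q = 0.952
Then add 0.4139 M of A.
Step 2:
                  A         E
  Initial     1.651     1.342
  Change    -0.2956    0.1971
  Equil       1.355     1.539
  solve Keq expr → x = 0.09854; check Q = 0.952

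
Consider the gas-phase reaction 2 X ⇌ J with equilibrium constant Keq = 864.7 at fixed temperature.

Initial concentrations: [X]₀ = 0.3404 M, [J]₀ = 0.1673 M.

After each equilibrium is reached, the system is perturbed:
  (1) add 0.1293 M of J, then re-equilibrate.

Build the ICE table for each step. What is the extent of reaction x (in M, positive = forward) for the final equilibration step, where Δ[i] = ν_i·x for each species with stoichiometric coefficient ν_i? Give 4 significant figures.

Q₀ = 1.444 vs Keq = 864.7 ⇒ Q<K, forward
Step 1:
                  X         J
  init       0.3404    0.1673
  Δ         -0.3209    0.1605
  eq        0.01947    0.3278
  solve Keq expr → x = 0.1605; check Q = 864.7
Then add 0.1293 M of J.
Step 2:
                  X         J
  init      0.01947    0.4571
  Δ        0.003478 -0.001739
  eq        0.02295    0.4553
  solve Keq expr → x = -0.001739; check Q = 864.7

x = -0.001739 M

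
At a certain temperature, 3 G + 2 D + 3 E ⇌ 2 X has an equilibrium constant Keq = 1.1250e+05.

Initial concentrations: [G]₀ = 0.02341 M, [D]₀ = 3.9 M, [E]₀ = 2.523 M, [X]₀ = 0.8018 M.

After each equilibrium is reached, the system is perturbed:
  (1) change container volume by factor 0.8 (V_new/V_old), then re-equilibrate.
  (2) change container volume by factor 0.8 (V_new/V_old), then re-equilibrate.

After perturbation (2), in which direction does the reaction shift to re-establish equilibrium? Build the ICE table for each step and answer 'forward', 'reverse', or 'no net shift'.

Q₀ = 205.1 vs Keq = 1.1250e+05 ⇒ Q<K, forward
Step 1:
                   G          D          E          X
  Initial    0.02341        3.9      2.523     0.8018
  Change    -0.02049   -0.01366   -0.02049    0.01366
  Equil     0.002923      3.886      2.503     0.8155
  solve Keq expr → x = 0.006829; check Q = 1.1250e+05
Then change container volume by factor 0.8 (V_new/V_old).
Step 2:
                   G          D          E          X
  Initial   0.003654      4.858      3.128      1.019
  Change   -0.001313 -8.7513e-04  -0.001313 8.7513e-04
  Equil     0.002341      4.857      3.127       1.02
  solve Keq expr → x = 4.3757e-04; check Q = 1.1250e+05
Then change container volume by factor 0.8 (V_new/V_old).
Step 3:
                   G          D          E          X
  Initial   0.002926      6.071      3.909      1.275
  Change   -0.001052 -7.0139e-04  -0.001052 7.0139e-04
  Equil     0.001874      6.071      3.907      1.276
  solve Keq expr → x = 3.5069e-04; check Q = 1.1250e+05

Direction: forward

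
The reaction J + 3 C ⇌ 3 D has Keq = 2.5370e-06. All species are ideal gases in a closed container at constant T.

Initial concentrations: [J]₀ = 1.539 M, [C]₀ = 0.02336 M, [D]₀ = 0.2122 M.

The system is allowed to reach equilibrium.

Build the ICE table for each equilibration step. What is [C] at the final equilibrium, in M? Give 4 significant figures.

[C]_eq = 0.2319 M

Q₀ = 487.1 vs Keq = 2.5370e-06 ⇒ Q>K, reverse
Step 1:
                  J         C         D
  init        1.539   0.02336    0.2122
  Δ          0.0695    0.2085   -0.2085
  eq          1.608    0.2319  0.003705
  solve Keq expr → x = -0.0695; check Q = 2.5370e-06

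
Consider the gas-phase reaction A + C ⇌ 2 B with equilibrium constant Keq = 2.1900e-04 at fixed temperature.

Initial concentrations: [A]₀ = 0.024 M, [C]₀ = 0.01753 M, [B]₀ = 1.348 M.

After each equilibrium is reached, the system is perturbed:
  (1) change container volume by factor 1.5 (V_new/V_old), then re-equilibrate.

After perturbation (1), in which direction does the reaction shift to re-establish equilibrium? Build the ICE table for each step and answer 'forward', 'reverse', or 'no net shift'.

Direction: no net shift

Q₀ = 4319 vs Keq = 2.1900e-04 ⇒ Q>K, reverse
Step 1:
                   A          C          B
  Initial      0.024    0.01753      1.348
  Change      0.6689     0.6689     -1.338
  Equil       0.6929     0.6864    0.01021
  solve Keq expr → x = -0.6689; check Q = 2.1900e-04
Then change container volume by factor 1.5 (V_new/V_old).
Step 2:
                   A          C          B
  Initial     0.4619     0.4576   0.006804
  Change           0          0          0
  Equil       0.4619     0.4576   0.006804
  solve Keq expr → x = 0; check Q = 2.1900e-04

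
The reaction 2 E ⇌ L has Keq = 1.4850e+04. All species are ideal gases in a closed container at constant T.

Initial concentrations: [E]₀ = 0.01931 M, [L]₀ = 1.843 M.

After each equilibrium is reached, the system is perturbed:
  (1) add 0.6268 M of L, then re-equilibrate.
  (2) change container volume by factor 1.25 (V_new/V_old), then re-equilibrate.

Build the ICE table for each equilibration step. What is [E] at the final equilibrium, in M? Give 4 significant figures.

Q₀ = 4943 vs Keq = 1.4850e+04 ⇒ Q<K, forward
Step 1:
                  E         L
  Initial   0.01931     1.843
  Change  -0.008157  0.004079
  Equil     0.01115     1.847
  solve Keq expr → x = 0.004079; check Q = 1.4850e+04
Then add 0.6268 M of L.
Step 2:
                  E         L
  Initial   0.01115     2.474
  Change   0.001752 -8.7602e-04
  Equil      0.0129     2.473
  solve Keq expr → x = -8.7602e-04; check Q = 1.4850e+04
Then change container volume by factor 1.25 (V_new/V_old).
Step 3:
                  E         L
  Initial   0.01032     1.978
  Change   0.001217 -6.0839e-04
  Equil     0.01154     1.978
  solve Keq expr → x = -6.0839e-04; check Q = 1.4850e+04

[E]_eq = 0.01154 M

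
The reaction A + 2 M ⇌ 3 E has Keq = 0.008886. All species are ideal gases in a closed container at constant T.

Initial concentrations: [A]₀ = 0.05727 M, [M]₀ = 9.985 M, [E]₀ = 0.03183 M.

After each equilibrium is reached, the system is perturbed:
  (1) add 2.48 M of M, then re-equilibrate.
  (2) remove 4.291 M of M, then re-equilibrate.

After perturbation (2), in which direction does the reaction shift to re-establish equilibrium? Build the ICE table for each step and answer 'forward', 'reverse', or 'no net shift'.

Q₀ = 5.6479e-06 vs Keq = 0.008886 ⇒ Q<K, forward
Step 1:
                    A           M           E
  I           0.05727       9.985     0.03183
  C          -0.05026     -0.1005      0.1508
  E          0.007013       9.884      0.1826
  solve Keq expr → x = 0.05026; check Q = 0.008886
Then add 2.48 M of M.
Step 2:
                    A           M           E
  I          0.007013       12.36      0.1826
  C         -0.002058   -0.004115    0.006173
  E          0.004955       12.36      0.1888
  solve Keq expr → x = 0.002058; check Q = 0.008886
Then remove 4.291 M of M.
Step 3:
                    A           M           E
  I          0.004955       8.069      0.1888
  C          0.004385    0.008771    -0.01316
  E          0.009341       8.078      0.1756
  solve Keq expr → x = -0.004385; check Q = 0.008886

Direction: reverse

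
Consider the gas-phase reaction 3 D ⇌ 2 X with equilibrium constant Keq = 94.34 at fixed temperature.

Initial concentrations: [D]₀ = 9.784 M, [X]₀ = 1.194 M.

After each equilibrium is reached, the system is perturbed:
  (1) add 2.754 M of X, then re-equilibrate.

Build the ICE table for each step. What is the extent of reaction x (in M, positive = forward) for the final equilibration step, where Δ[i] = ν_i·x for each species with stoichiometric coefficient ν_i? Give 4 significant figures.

x = -0.06301 M

Q₀ = 0.001522 vs Keq = 94.34 ⇒ Q<K, forward
Step 1:
                    D           X
  Initial       9.784       1.194
  Change       -8.967       5.978
  Equil         0.817       7.172
  solve Keq expr → x = 2.989; check Q = 94.34
Then add 2.754 M of X.
Step 2:
                    D           X
  Initial       0.817       9.926
  Change        0.189      -0.126
  Equil         1.006         9.8
  solve Keq expr → x = -0.06301; check Q = 94.34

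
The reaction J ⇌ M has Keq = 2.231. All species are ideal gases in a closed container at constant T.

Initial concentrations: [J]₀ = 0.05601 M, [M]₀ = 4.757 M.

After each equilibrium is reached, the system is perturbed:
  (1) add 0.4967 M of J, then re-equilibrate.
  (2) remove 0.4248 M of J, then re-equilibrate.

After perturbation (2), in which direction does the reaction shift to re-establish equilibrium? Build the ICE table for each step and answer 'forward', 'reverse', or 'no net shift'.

Direction: reverse

Q₀ = 84.93 vs Keq = 2.231 ⇒ Q>K, reverse
Step 1:
                  J         M
  init      0.05601     4.757
  Δ           1.434    -1.434
  eq           1.49     3.323
  solve Keq expr → x = -1.434; check Q = 2.231
Then add 0.4967 M of J.
Step 2:
                  J         M
  init        1.986     3.323
  Δ          -0.343     0.343
  eq          1.643     3.666
  solve Keq expr → x = 0.343; check Q = 2.231
Then remove 0.4248 M of J.
Step 3:
                  J         M
  init        1.219     3.666
  Δ          0.2933   -0.2933
  eq          1.512     3.373
  solve Keq expr → x = -0.2933; check Q = 2.231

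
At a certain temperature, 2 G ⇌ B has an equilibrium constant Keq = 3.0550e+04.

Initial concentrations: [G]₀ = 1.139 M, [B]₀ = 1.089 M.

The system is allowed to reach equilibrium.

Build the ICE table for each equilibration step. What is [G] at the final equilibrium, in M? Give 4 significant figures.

[G]_eq = 0.00736 M

Q₀ = 0.8394 vs Keq = 3.0550e+04 ⇒ Q<K, forward
Step 1:
                    G           B
  Initial       1.139       1.089
  Change       -1.132      0.5658
  Equil       0.00736       1.655
  solve Keq expr → x = 0.5658; check Q = 3.0550e+04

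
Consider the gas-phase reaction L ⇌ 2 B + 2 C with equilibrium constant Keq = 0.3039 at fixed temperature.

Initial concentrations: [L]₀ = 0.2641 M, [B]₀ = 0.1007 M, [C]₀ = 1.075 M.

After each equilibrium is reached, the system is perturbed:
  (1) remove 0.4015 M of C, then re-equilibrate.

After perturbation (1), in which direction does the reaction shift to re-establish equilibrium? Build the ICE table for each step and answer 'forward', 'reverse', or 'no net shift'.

Direction: forward

Q₀ = 0.04437 vs Keq = 0.3039 ⇒ Q<K, forward
Step 1:
                    L           B           C
  I            0.2641      0.1007       1.075
  C          -0.05571      0.1114      0.1114
  E            0.2084      0.2121       1.186
  solve Keq expr → x = 0.05571; check Q = 0.3039
Then remove 0.4015 M of C.
Step 2:
                    L           B           C
  I            0.2084      0.2121      0.7849
  C          -0.03101     0.06202     0.06202
  E            0.1774      0.2741      0.8469
  solve Keq expr → x = 0.03101; check Q = 0.3039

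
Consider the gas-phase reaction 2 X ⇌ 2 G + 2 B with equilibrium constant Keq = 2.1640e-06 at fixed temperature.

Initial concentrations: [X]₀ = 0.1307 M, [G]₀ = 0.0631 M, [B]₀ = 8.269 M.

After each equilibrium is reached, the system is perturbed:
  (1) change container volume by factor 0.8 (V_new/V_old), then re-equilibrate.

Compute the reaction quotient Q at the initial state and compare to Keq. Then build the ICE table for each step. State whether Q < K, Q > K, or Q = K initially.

Q₀ = 15.94 vs Keq = 2.1640e-06 ⇒ Q>K, reverse
Step 1:
                    X           G           B
  init         0.1307      0.0631       8.269
  Δ           0.06307    -0.06307    -0.06307
  eq           0.1938  3.4736e-05       8.206
  solve Keq expr → x = -0.03153; check Q = 2.1640e-06
Then change container volume by factor 0.8 (V_new/V_old).
Step 2:
                    X           G           B
  init         0.2422  4.3420e-05       10.26
  Δ        8.6827e-06 -8.6827e-06 -8.6827e-06
  eq           0.2422  3.4737e-05       10.26
  solve Keq expr → x = -4.3413e-06; check Q = 2.1640e-06

Q₀ = 15.94; Q > K (proceeds reverse)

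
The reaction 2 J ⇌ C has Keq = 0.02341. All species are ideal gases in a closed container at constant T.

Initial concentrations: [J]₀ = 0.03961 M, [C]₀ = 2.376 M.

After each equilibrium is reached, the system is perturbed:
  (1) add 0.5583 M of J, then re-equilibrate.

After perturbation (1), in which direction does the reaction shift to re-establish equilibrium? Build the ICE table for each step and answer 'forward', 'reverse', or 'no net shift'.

Direction: forward

Q₀ = 1514 vs Keq = 0.02341 ⇒ Q>K, reverse
Step 1:
                  J         C
  Initial   0.03961     2.376
  Change      3.991    -1.996
  Equil       4.031    0.3804
  solve Keq expr → x = -1.996; check Q = 0.02341
Then add 0.5583 M of J.
Step 2:
                  J         C
  Initial     4.589    0.3804
  Change    -0.1584   0.07921
  Equil       4.431    0.4596
  solve Keq expr → x = 0.07921; check Q = 0.02341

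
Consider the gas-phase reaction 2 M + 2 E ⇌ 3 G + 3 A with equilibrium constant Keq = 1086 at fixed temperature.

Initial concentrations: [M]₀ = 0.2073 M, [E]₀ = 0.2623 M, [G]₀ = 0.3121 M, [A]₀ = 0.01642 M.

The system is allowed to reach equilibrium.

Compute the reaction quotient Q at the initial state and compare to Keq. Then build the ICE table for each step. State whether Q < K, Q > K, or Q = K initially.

Q₀ = 4.5520e-05; Q < K (proceeds forward)

Q₀ = 4.5520e-05 vs Keq = 1086 ⇒ Q<K, forward
Step 1:
                   M          E          G          A
  I           0.2073     0.2623     0.3121    0.01642
  C          -0.1814    -0.1814      0.272      0.272
  E          0.02593    0.08093     0.5841     0.2885
  solve Keq expr → x = 0.09068; check Q = 1086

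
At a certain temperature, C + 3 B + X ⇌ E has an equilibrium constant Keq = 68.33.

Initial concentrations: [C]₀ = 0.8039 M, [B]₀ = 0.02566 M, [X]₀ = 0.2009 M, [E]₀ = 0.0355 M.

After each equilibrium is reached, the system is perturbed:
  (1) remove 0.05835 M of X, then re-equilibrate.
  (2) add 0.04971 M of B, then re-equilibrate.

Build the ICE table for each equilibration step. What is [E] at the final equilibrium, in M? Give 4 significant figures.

Q₀ = 1.3010e+04 vs Keq = 68.33 ⇒ Q>K, reverse
Step 1:
                  C         B         X         E
  I          0.8039   0.02566    0.2009    0.0355
  C         0.02384   0.07151   0.02384  -0.02384
  E          0.8277   0.09717    0.2247   0.01166
  solve Keq expr → x = -0.02384; check Q = 68.33
Then remove 0.05835 M of X.
Step 2:
                  C         B         X         E
  I          0.8277   0.09717    0.1664   0.01166
  C        0.001584  0.004752  0.001584 -0.001584
  E          0.8293    0.1019     0.168   0.01008
  solve Keq expr → x = -0.001584; check Q = 68.33
Then add 0.04971 M of B.
Step 3:
                  C         B         X         E
  I          0.8293    0.1516     0.168   0.01008
  C        -0.00824  -0.02472  -0.00824   0.00824
  E          0.8211    0.1269    0.1597   0.01832
  solve Keq expr → x = 0.00824; check Q = 68.33

[E]_eq = 0.01832 M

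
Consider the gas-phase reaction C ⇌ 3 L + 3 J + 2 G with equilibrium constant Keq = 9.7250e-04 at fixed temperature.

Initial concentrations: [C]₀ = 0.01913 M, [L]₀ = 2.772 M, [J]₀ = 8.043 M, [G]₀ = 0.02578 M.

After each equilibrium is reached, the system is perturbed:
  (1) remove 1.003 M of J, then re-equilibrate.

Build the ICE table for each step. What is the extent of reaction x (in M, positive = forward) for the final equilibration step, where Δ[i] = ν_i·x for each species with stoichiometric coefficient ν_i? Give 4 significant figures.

x = 6.0573e-06 M

Q₀ = 385 vs Keq = 9.7250e-04 ⇒ Q>K, reverse
Step 1:
                  C         L         J         G
  I         0.01913     2.772     8.043   0.02578
  C         0.01286  -0.03859  -0.03859  -0.02573
  E         0.03199     2.733     8.004 5.4503e-05
  solve Keq expr → x = -0.01286; check Q = 9.7250e-04
Then remove 1.003 M of J.
Step 2:
                  C         L         J         G
  I         0.03199     2.733     7.001 5.4503e-05
  C       -6.0573e-06 1.8172e-05 1.8172e-05 1.2115e-05
  E         0.03199     2.733     7.001 6.6617e-05
  solve Keq expr → x = 6.0573e-06; check Q = 9.7250e-04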